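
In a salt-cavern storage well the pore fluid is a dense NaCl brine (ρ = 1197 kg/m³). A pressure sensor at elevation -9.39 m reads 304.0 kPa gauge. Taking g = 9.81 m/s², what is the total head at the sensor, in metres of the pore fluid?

ψ = P/(ρg) = 304.0×1000 / (1197 × 9.81) = 25.89 m.
h = z + ψ = -9.39 + 25.89 = 16.50 m.

h ≈ 16.50 m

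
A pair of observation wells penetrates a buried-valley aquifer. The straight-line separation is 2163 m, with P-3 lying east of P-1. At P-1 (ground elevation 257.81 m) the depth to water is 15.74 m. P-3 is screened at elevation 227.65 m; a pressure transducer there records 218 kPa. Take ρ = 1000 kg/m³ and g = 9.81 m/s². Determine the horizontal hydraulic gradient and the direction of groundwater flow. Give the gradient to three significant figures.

i ≈ 0.00361; groundwater flows toward the west

Total head at P-1: h = 257.81 − 15.74 = 242.07 m.
Pressure head at P-3: ψ = P/(ρg) = 218×1000 / (1000 × 9.81) = 22.22 m.
Total head at P-3: h = z + ψ = 227.65 + 22.22 = 249.87 m.
Head difference: h(P-1) − h(P-3) = 242.07 − 249.87 = -7.80 m.
Hydraulic gradient: i = |Δh| / L = 7.80 / 2163 = 0.00361.
Flow is from higher to lower head: from P-3 toward P-1, i.e. toward the west.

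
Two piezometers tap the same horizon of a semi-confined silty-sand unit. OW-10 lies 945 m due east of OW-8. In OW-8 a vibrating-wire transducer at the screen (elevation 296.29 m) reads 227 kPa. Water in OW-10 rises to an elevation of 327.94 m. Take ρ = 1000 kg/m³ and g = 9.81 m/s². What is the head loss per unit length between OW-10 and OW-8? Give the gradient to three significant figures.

i ≈ 0.00901 m/m

Pressure head at OW-8: ψ = P/(ρg) = 227×1000 / (1000 × 9.81) = 23.14 m.
Total head at OW-8: h = z + ψ = 296.29 + 23.14 = 319.43 m.
Total head at OW-10: h = 327.94 m (water level in the piezometer is the total head).
Head difference: h(OW-8) − h(OW-10) = 319.43 − 327.94 = -8.51 m.
Hydraulic gradient: i = |Δh| / L = 8.51 / 945 = 0.00901.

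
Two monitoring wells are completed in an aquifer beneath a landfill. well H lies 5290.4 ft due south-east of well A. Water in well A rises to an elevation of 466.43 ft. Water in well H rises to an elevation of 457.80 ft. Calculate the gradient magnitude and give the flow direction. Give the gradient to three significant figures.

i ≈ 0.00163; groundwater flows toward the south-east

Total head at well A: h = 466.43 ft (water level in the piezometer is the total head).
Total head at well H: h = 457.80 ft (water level in the piezometer is the total head).
Head difference: h(well A) − h(well H) = 466.43 − 457.80 = 8.63 ft.
Hydraulic gradient: i = |Δh| / L = 8.63 / 5290.4 = 0.00163.
Flow is from higher to lower head: from well A toward well H, i.e. toward the south-east.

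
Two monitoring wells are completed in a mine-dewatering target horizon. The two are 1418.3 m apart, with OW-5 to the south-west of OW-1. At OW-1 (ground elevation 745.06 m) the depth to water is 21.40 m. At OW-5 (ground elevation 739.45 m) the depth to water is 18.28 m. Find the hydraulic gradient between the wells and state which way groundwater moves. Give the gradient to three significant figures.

i ≈ 0.00176; groundwater flows toward the south-west

Total head at OW-1: h = 745.06 − 21.40 = 723.66 m.
Total head at OW-5: h = 739.45 − 18.28 = 721.17 m.
Head difference: h(OW-1) − h(OW-5) = 723.66 − 721.17 = 2.49 m.
Hydraulic gradient: i = |Δh| / L = 2.49 / 1418.3 = 0.00176.
Flow is from higher to lower head: from OW-1 toward OW-5, i.e. toward the south-west.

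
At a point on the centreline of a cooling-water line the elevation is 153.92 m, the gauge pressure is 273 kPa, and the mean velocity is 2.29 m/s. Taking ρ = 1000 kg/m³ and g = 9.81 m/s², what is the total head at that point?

Pressure head ψ = P/(ρg) = 273×1000 / (1000 × 9.81) = 27.83 m.
Velocity head = v²/(2g) = 2.29² / (2 × 9.81) = 0.267 m.
h = z + ψ + v²/(2g) = 153.92 + 27.83 + 0.267 = 182.02 m.

h ≈ 182.02 m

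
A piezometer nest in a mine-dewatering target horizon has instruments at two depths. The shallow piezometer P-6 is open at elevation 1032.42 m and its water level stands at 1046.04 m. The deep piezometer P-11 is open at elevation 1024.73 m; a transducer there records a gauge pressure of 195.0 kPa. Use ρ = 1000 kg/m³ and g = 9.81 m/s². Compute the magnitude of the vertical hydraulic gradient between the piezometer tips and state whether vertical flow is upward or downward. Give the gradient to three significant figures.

Total head at P-6: h = 1046.04 m (water level in the standpipe).
Pressure head at P-11: ψ = P/(ρg) = 195.0×1000 / (1000 × 9.81) = 19.88 m.
Total head at P-11: h = z + ψ = 1024.73 + 19.88 = 1044.61 m.
Δh = h(P-6) − h(P-11) = 1046.04 − 1044.61 = 1.43 m.
Vertical separation Δz = 1032.42 − 1024.73 = 7.69 m.
|i_v| = |Δh| / Δz = 1.43 / 7.69 = 0.186.
Head is higher in the shallow piezometer, so vertical flow is downward (recharge condition).

|i_v| ≈ 0.186; vertical flow is downward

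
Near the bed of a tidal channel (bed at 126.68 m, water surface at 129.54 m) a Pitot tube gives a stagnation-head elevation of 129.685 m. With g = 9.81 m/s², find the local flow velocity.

v ≈ 1.69 m/s

Near the bed, under hydrostatic conditions, the piezometric head (z + ψ) equals the free-surface elevation, 129.54 m.
Velocity head = total − piezometric = 129.685 − 129.54 = 0.145 m.
v = √(2g·h_v) = √(2 × 9.81 × 0.145) = 1.69 m/s.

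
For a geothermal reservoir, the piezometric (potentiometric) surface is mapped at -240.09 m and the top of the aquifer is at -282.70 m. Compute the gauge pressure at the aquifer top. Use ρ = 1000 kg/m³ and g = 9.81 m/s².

Pressure head at the aquifer top: ψ = h − z = -240.09 − (-282.70) = 42.61 m.
P = ρgψ = 1000 × 9.81 × 42.61 = 418004 Pa ≈ 418 kPa.

P ≈ 418 kPa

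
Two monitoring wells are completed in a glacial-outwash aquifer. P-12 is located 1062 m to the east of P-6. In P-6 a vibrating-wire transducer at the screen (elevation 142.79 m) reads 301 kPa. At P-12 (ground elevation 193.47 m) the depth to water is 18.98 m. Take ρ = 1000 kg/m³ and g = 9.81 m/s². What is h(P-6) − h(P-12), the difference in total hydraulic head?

Δh ≈ -1.02 m

Pressure head at P-6: ψ = P/(ρg) = 301×1000 / (1000 × 9.81) = 30.68 m.
Total head at P-6: h = z + ψ = 142.79 + 30.68 = 173.47 m.
Total head at P-12: h = 193.47 − 18.98 = 174.49 m.
Head difference: h(P-6) − h(P-12) = 173.47 − 174.49 = -1.02 m.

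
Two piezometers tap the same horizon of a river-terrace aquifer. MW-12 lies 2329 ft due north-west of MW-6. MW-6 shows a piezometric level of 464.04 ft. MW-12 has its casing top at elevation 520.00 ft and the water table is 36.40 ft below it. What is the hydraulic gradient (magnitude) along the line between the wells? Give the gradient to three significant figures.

Total head at MW-6: h = 464.04 ft (water level in the piezometer is the total head).
Total head at MW-12: h = 520.00 − 36.40 = 483.60 ft.
Head difference: h(MW-6) − h(MW-12) = 464.04 − 483.60 = -19.56 ft.
Hydraulic gradient: i = |Δh| / L = 19.56 / 2329 = 0.00840.

i ≈ 0.00840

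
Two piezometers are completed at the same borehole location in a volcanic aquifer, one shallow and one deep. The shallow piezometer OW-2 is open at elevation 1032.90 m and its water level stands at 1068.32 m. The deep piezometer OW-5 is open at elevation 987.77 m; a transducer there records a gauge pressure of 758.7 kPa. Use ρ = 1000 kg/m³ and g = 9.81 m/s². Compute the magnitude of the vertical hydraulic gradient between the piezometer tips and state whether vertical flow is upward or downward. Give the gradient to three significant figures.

Total head at OW-2: h = 1068.32 m (water level in the standpipe).
Pressure head at OW-5: ψ = P/(ρg) = 758.7×1000 / (1000 × 9.81) = 77.34 m.
Total head at OW-5: h = z + ψ = 987.77 + 77.34 = 1065.11 m.
Δh = h(OW-2) − h(OW-5) = 1068.32 − 1065.11 = 3.21 m.
Vertical separation Δz = 1032.90 − 987.77 = 45.13 m.
|i_v| = |Δh| / Δz = 3.21 / 45.13 = 0.0711.
Head is higher in the shallow piezometer, so vertical flow is downward (recharge condition).

|i_v| ≈ 0.0711; vertical flow is downward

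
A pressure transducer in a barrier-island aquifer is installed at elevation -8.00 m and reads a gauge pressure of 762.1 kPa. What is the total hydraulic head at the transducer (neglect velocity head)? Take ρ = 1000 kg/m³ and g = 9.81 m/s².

h ≈ 69.69 m

ψ = P/(ρg) = 762.1×1000 / (1000 × 9.81) = 77.69 m.
h = z + ψ = -8.00 + 77.69 = 69.69 m.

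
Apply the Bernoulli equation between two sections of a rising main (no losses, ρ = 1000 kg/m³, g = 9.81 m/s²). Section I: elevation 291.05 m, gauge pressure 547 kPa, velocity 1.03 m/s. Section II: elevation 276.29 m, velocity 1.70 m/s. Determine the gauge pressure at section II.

P₂ ≈ 691 kPa

Pressure head at I: ψ₁ = P₁/(ρg) = 547×1000 / (1000 × 9.81) = 55.76 m.
Velocity heads: v₁²/2g = 1.03²/19.62 = 0.054 m; v₂²/2g = 1.70²/19.62 = 0.147 m.
Total head H = z₁ + ψ₁ + v₁²/2g = 291.05 + 55.76 + 0.054 = 346.86 m.
ψ₂ = H − z₂ − v₂²/2g = 346.86 − 276.29 − 0.147 = 70.42 m.
P₂ = ρgψ₂ = 1000 × 9.81 × 70.42 ≈ 691 kPa.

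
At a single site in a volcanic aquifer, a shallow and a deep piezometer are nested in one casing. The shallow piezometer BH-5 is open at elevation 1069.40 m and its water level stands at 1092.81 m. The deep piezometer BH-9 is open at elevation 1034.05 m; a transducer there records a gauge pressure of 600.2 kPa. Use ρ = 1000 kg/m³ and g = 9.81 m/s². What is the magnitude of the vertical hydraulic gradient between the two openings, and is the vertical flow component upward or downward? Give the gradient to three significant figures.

|i_v| ≈ 0.0685; vertical flow is upward

Total head at BH-5: h = 1092.81 m (water level in the standpipe).
Pressure head at BH-9: ψ = P/(ρg) = 600.2×1000 / (1000 × 9.81) = 61.18 m.
Total head at BH-9: h = z + ψ = 1034.05 + 61.18 = 1095.23 m.
Δh = h(BH-5) − h(BH-9) = 1092.81 − 1095.23 = -2.42 m.
Vertical separation Δz = 1069.40 − 1034.05 = 35.35 m.
|i_v| = |Δh| / Δz = 2.42 / 35.35 = 0.0685.
Head is higher in the deep piezometer, so vertical flow is upward (discharge condition).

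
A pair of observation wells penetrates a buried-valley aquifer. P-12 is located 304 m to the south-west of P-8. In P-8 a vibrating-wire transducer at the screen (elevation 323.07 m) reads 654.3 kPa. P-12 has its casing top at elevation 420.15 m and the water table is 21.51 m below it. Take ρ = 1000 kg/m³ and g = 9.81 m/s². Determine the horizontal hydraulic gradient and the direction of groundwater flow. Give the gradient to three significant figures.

Pressure head at P-8: ψ = P/(ρg) = 654.3×1000 / (1000 × 9.81) = 66.70 m.
Total head at P-8: h = z + ψ = 323.07 + 66.70 = 389.77 m.
Total head at P-12: h = 420.15 − 21.51 = 398.64 m.
Head difference: h(P-8) − h(P-12) = 389.77 − 398.64 = -8.87 m.
Hydraulic gradient: i = |Δh| / L = 8.87 / 304 = 0.0292.
Flow is from higher to lower head: from P-12 toward P-8, i.e. toward the north-east.

i ≈ 0.0292; groundwater flows toward the north-east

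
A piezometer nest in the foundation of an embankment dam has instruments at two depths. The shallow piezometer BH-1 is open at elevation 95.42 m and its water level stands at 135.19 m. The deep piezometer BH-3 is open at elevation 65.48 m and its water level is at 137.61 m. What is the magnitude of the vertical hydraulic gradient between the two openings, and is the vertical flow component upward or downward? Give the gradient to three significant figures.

Total head at BH-1: h = 135.19 m (water level in the standpipe).
Total head at BH-3: h = 137.61 m.
Δh = h(BH-1) − h(BH-3) = 135.19 − 137.61 = -2.42 m.
Vertical separation Δz = 95.42 − 65.48 = 29.94 m.
|i_v| = |Δh| / Δz = 2.42 / 29.94 = 0.0808.
Head is higher in the deep piezometer, so vertical flow is upward (discharge condition).

|i_v| ≈ 0.0808; vertical flow is upward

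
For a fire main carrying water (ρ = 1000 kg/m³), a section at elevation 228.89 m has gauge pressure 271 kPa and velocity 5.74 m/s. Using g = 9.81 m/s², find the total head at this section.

Pressure head ψ = P/(ρg) = 271×1000 / (1000 × 9.81) = 27.62 m.
Velocity head = v²/(2g) = 5.74² / (2 × 9.81) = 1.679 m.
h = z + ψ + v²/(2g) = 228.89 + 27.62 + 1.679 = 258.19 m.

h ≈ 258.19 m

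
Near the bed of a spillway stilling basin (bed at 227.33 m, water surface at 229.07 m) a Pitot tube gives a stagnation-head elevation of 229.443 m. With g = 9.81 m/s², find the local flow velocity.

v ≈ 2.71 m/s

Near the bed, under hydrostatic conditions, the piezometric head (z + ψ) equals the free-surface elevation, 229.07 m.
Velocity head = total − piezometric = 229.443 − 229.07 = 0.373 m.
v = √(2g·h_v) = √(2 × 9.81 × 0.373) = 2.71 m/s.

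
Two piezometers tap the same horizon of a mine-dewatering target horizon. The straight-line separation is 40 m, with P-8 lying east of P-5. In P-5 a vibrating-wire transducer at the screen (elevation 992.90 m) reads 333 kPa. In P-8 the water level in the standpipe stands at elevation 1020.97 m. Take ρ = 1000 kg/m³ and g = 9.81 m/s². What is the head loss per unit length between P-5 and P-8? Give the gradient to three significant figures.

i ≈ 0.147 m/m

Pressure head at P-5: ψ = P/(ρg) = 333×1000 / (1000 × 9.81) = 33.94 m.
Total head at P-5: h = z + ψ = 992.90 + 33.94 = 1026.84 m.
Total head at P-8: h = 1020.97 m (water level in the piezometer is the total head).
Head difference: h(P-5) − h(P-8) = 1026.84 − 1020.97 = 5.87 m.
Hydraulic gradient: i = |Δh| / L = 5.87 / 40 = 0.147.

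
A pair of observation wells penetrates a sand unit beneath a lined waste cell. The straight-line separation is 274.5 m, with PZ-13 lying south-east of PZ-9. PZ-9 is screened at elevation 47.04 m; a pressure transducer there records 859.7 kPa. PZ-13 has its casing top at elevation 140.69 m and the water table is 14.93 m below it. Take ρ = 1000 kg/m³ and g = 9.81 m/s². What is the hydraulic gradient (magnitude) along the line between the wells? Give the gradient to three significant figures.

Pressure head at PZ-9: ψ = P/(ρg) = 859.7×1000 / (1000 × 9.81) = 87.64 m.
Total head at PZ-9: h = z + ψ = 47.04 + 87.64 = 134.68 m.
Total head at PZ-13: h = 140.69 − 14.93 = 125.76 m.
Head difference: h(PZ-9) − h(PZ-13) = 134.68 − 125.76 = 8.92 m.
Hydraulic gradient: i = |Δh| / L = 8.92 / 274.5 = 0.0325.

i ≈ 0.0325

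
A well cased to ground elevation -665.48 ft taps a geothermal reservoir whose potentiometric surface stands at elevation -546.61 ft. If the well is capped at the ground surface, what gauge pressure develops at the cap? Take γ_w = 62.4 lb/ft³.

P ≈ 51.5 psi

Head above the cap: Δh = -546.61 − (-665.48) = 118.87 ft.
P = γΔh/144 = 62.4 × 118.87 / 144 = 51.5 psi.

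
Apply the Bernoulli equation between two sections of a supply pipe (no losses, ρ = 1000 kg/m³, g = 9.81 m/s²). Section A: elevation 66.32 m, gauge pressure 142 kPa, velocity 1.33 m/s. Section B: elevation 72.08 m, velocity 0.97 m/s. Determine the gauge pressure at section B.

Pressure head at A: ψ₁ = P₁/(ρg) = 142×1000 / (1000 × 9.81) = 14.48 m.
Velocity heads: v₁²/2g = 1.33²/19.62 = 0.090 m; v₂²/2g = 0.97²/19.62 = 0.048 m.
Total head H = z₁ + ψ₁ + v₁²/2g = 66.32 + 14.48 + 0.090 = 80.89 m.
ψ₂ = H − z₂ − v₂²/2g = 80.89 − 72.08 − 0.048 = 8.76 m.
P₂ = ρgψ₂ = 1000 × 9.81 × 8.76 ≈ 85.9 kPa.

P₂ ≈ 85.9 kPa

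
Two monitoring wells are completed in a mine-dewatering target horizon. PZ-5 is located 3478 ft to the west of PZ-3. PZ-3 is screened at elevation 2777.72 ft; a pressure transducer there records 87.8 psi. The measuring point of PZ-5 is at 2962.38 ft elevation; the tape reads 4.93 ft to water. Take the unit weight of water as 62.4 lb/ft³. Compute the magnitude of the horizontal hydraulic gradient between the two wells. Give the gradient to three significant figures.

i ≈ 0.00658

Pressure head at PZ-3: ψ = 144·P/γ = 144 × 87.8 / 62.4 = 202.62 ft.
Total head at PZ-3: h = z + ψ = 2777.72 + 202.62 = 2980.34 ft.
Total head at PZ-5: h = 2962.38 − 4.93 = 2957.45 ft.
Head difference: h(PZ-3) − h(PZ-5) = 2980.34 − 2957.45 = 22.89 ft.
Hydraulic gradient: i = |Δh| / L = 22.89 / 3478 = 0.00658.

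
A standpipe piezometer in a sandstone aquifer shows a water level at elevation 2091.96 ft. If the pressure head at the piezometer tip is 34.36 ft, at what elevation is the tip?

z ≈ 2057.60 ft

z = h − ψ = 2091.96 − 34.36 = 2057.60 ft.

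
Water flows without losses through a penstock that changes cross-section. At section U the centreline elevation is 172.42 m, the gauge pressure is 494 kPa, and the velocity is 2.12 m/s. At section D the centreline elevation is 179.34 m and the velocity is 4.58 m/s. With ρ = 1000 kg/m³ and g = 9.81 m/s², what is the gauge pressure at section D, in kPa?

P₂ ≈ 418 kPa

Pressure head at U: ψ₁ = P₁/(ρg) = 494×1000 / (1000 × 9.81) = 50.36 m.
Velocity heads: v₁²/2g = 2.12²/19.62 = 0.229 m; v₂²/2g = 4.58²/19.62 = 1.069 m.
Total head H = z₁ + ψ₁ + v₁²/2g = 172.42 + 50.36 + 0.229 = 223.01 m.
ψ₂ = H − z₂ − v₂²/2g = 223.01 − 179.34 − 1.069 = 42.60 m.
P₂ = ρgψ₂ = 1000 × 9.81 × 42.60 ≈ 418 kPa.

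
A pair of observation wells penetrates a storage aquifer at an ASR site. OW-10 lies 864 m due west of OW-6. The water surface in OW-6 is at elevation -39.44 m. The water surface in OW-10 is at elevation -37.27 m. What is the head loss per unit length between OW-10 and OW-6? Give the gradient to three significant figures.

i ≈ 0.00251 m/m

Total head at OW-6: h = -39.44 m (water level in the piezometer is the total head).
Total head at OW-10: h = -37.27 m (water level in the piezometer is the total head).
Head difference: h(OW-6) − h(OW-10) = -39.44 − (-37.27) = -2.17 m.
Hydraulic gradient: i = |Δh| / L = 2.17 / 864 = 0.00251.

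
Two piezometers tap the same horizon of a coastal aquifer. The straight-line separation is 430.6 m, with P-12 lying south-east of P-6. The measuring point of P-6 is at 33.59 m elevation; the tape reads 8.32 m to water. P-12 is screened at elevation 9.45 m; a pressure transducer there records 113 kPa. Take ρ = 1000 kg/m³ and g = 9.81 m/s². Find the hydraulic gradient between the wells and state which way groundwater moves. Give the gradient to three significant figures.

i ≈ 0.00999; groundwater flows toward the south-east

Total head at P-6: h = 33.59 − 8.32 = 25.27 m.
Pressure head at P-12: ψ = P/(ρg) = 113×1000 / (1000 × 9.81) = 11.52 m.
Total head at P-12: h = z + ψ = 9.45 + 11.52 = 20.97 m.
Head difference: h(P-6) − h(P-12) = 25.27 − 20.97 = 4.30 m.
Hydraulic gradient: i = |Δh| / L = 4.30 / 430.6 = 0.00999.
Flow is from higher to lower head: from P-6 toward P-12, i.e. toward the south-east.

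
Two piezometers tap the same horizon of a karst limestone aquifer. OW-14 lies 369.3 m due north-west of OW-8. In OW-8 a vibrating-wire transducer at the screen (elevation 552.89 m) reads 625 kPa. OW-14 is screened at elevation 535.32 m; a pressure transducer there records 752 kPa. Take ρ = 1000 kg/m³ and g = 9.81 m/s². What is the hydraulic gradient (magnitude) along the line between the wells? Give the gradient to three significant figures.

i ≈ 0.0125

Pressure head at OW-8: ψ = P/(ρg) = 625×1000 / (1000 × 9.81) = 63.71 m.
Total head at OW-8: h = z + ψ = 552.89 + 63.71 = 616.60 m.
Pressure head at OW-14: ψ = P/(ρg) = 752×1000 / (1000 × 9.81) = 76.66 m.
Total head at OW-14: h = z + ψ = 535.32 + 76.66 = 611.98 m.
Head difference: h(OW-8) − h(OW-14) = 616.60 − 611.98 = 4.62 m.
Hydraulic gradient: i = |Δh| / L = 4.62 / 369.3 = 0.0125.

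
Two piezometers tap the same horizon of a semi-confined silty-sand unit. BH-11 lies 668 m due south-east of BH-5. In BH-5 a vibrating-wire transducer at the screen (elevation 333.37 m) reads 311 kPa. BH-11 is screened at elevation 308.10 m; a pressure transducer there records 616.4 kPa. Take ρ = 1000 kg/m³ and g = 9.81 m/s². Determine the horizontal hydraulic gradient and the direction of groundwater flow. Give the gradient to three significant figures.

Pressure head at BH-5: ψ = P/(ρg) = 311×1000 / (1000 × 9.81) = 31.70 m.
Total head at BH-5: h = z + ψ = 333.37 + 31.70 = 365.07 m.
Pressure head at BH-11: ψ = P/(ρg) = 616.4×1000 / (1000 × 9.81) = 62.83 m.
Total head at BH-11: h = z + ψ = 308.10 + 62.83 = 370.93 m.
Head difference: h(BH-5) − h(BH-11) = 365.07 − 370.93 = -5.86 m.
Hydraulic gradient: i = |Δh| / L = 5.86 / 668 = 0.00877.
Flow is from higher to lower head: from BH-11 toward BH-5, i.e. toward the north-west.

i ≈ 0.00877; groundwater flows toward the north-west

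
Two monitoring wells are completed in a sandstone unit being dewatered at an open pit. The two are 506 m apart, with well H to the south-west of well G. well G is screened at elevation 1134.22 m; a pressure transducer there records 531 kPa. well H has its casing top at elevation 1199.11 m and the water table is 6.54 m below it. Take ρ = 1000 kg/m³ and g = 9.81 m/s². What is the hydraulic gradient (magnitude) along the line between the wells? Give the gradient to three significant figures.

Pressure head at well G: ψ = P/(ρg) = 531×1000 / (1000 × 9.81) = 54.13 m.
Total head at well G: h = z + ψ = 1134.22 + 54.13 = 1188.35 m.
Total head at well H: h = 1199.11 − 6.54 = 1192.57 m.
Head difference: h(well G) − h(well H) = 1188.35 − 1192.57 = -4.22 m.
Hydraulic gradient: i = |Δh| / L = 4.22 / 506 = 0.00834.

i ≈ 0.00834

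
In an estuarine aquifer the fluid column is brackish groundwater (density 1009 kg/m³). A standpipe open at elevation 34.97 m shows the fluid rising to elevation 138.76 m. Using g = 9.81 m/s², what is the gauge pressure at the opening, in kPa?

Pressure head ψ = h − z = 138.76 − 34.97 = 103.79 m.
P = ρgψ = 1009 × 9.81 × 103.79 = 1027344 Pa ≈ 1030 kPa.

P ≈ 1030 kPa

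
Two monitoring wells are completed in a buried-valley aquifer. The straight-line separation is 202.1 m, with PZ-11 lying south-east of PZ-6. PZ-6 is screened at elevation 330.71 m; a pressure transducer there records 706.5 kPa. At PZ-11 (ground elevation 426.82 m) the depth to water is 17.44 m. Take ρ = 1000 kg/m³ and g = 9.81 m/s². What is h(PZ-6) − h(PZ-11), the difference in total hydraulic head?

Δh ≈ -6.65 m

Pressure head at PZ-6: ψ = P/(ρg) = 706.5×1000 / (1000 × 9.81) = 72.02 m.
Total head at PZ-6: h = z + ψ = 330.71 + 72.02 = 402.73 m.
Total head at PZ-11: h = 426.82 − 17.44 = 409.38 m.
Head difference: h(PZ-6) − h(PZ-11) = 402.73 − 409.38 = -6.65 m.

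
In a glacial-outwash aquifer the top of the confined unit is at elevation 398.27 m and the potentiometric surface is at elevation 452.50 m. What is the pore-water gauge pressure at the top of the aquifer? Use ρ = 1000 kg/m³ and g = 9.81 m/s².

Pressure head at the aquifer top: ψ = h − z = 452.50 − 398.27 = 54.23 m.
P = ρgψ = 1000 × 9.81 × 54.23 = 531996 Pa ≈ 532 kPa.

P ≈ 532 kPa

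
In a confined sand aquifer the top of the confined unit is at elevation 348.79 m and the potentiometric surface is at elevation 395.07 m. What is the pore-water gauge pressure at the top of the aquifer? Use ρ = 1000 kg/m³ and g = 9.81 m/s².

Pressure head at the aquifer top: ψ = h − z = 395.07 − 348.79 = 46.28 m.
P = ρgψ = 1000 × 9.81 × 46.28 = 454007 Pa ≈ 454 kPa.

P ≈ 454 kPa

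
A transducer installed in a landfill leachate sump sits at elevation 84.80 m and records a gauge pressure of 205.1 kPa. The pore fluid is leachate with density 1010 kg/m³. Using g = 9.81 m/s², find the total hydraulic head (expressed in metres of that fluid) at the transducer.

h ≈ 105.50 m

ψ = P/(ρg) = 205.1×1000 / (1010 × 9.81) = 20.70 m.
h = z + ψ = 84.80 + 20.70 = 105.50 m.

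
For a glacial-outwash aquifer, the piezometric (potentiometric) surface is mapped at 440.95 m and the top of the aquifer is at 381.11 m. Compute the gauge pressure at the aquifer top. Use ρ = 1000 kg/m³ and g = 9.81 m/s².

P ≈ 587 kPa

Pressure head at the aquifer top: ψ = h − z = 440.95 − 381.11 = 59.84 m.
P = ρgψ = 1000 × 9.81 × 59.84 = 587030 Pa ≈ 587 kPa.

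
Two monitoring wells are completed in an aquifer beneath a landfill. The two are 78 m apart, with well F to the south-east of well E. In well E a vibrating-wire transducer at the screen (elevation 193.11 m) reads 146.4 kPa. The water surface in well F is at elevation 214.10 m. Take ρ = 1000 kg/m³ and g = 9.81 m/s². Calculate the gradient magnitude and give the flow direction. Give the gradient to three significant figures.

Pressure head at well E: ψ = P/(ρg) = 146.4×1000 / (1000 × 9.81) = 14.92 m.
Total head at well E: h = z + ψ = 193.11 + 14.92 = 208.03 m.
Total head at well F: h = 214.10 m (water level in the piezometer is the total head).
Head difference: h(well E) − h(well F) = 208.03 − 214.10 = -6.07 m.
Hydraulic gradient: i = |Δh| / L = 6.07 / 78 = 0.0778.
Flow is from higher to lower head: from well F toward well E, i.e. toward the north-west.

i ≈ 0.0778; groundwater flows toward the north-west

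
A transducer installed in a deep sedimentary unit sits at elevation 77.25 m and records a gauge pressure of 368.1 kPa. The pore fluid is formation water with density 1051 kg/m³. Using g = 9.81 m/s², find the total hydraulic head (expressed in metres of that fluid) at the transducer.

h ≈ 112.95 m

ψ = P/(ρg) = 368.1×1000 / (1051 × 9.81) = 35.70 m.
h = z + ψ = 77.25 + 35.70 = 112.95 m.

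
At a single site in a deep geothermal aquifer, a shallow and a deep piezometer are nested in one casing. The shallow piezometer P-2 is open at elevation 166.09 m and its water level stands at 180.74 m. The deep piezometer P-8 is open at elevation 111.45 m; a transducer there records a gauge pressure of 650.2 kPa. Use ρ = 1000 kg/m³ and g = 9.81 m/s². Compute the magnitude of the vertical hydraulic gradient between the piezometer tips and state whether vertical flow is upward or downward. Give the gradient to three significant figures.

|i_v| ≈ 0.0551; vertical flow is downward

Total head at P-2: h = 180.74 m (water level in the standpipe).
Pressure head at P-8: ψ = P/(ρg) = 650.2×1000 / (1000 × 9.81) = 66.28 m.
Total head at P-8: h = z + ψ = 111.45 + 66.28 = 177.73 m.
Δh = h(P-2) − h(P-8) = 180.74 − 177.73 = 3.01 m.
Vertical separation Δz = 166.09 − 111.45 = 54.64 m.
|i_v| = |Δh| / Δz = 3.01 / 54.64 = 0.0551.
Head is higher in the shallow piezometer, so vertical flow is downward (recharge condition).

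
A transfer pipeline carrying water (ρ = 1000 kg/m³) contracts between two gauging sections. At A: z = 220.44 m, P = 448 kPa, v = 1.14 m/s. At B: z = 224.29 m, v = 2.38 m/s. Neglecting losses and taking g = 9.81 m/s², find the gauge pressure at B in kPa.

P₂ ≈ 408 kPa

Pressure head at A: ψ₁ = P₁/(ρg) = 448×1000 / (1000 × 9.81) = 45.67 m.
Velocity heads: v₁²/2g = 1.14²/19.62 = 0.066 m; v₂²/2g = 2.38²/19.62 = 0.289 m.
Total head H = z₁ + ψ₁ + v₁²/2g = 220.44 + 45.67 + 0.066 = 266.18 m.
ψ₂ = H − z₂ − v₂²/2g = 266.18 − 224.29 − 0.289 = 41.60 m.
P₂ = ρgψ₂ = 1000 × 9.81 × 41.60 ≈ 408 kPa.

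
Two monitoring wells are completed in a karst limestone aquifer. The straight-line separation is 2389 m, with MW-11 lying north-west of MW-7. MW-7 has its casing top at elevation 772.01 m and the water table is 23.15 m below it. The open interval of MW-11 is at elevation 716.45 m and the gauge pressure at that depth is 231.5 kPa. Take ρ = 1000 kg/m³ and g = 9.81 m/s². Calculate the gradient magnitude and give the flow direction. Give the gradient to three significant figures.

i ≈ 0.00369; groundwater flows toward the north-west

Total head at MW-7: h = 772.01 − 23.15 = 748.86 m.
Pressure head at MW-11: ψ = P/(ρg) = 231.5×1000 / (1000 × 9.81) = 23.60 m.
Total head at MW-11: h = z + ψ = 716.45 + 23.60 = 740.05 m.
Head difference: h(MW-7) − h(MW-11) = 748.86 − 740.05 = 8.81 m.
Hydraulic gradient: i = |Δh| / L = 8.81 / 2389 = 0.00369.
Flow is from higher to lower head: from MW-7 toward MW-11, i.e. toward the north-west.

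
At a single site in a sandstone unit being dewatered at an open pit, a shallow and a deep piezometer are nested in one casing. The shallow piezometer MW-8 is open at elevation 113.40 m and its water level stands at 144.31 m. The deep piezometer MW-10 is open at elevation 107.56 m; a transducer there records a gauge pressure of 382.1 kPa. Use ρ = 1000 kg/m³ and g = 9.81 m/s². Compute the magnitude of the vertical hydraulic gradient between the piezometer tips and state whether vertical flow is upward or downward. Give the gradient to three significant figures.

Total head at MW-8: h = 144.31 m (water level in the standpipe).
Pressure head at MW-10: ψ = P/(ρg) = 382.1×1000 / (1000 × 9.81) = 38.95 m.
Total head at MW-10: h = z + ψ = 107.56 + 38.95 = 146.51 m.
Δh = h(MW-8) − h(MW-10) = 144.31 − 146.51 = -2.20 m.
Vertical separation Δz = 113.40 − 107.56 = 5.84 m.
|i_v| = |Δh| / Δz = 2.20 / 5.84 = 0.377.
Head is higher in the deep piezometer, so vertical flow is upward (discharge condition).

|i_v| ≈ 0.377; vertical flow is upward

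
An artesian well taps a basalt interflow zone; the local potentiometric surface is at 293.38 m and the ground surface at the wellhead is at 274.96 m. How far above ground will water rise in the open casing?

≈ 18.42 m above ground

Water rises to the potentiometric surface, so the rise above ground = 293.38 − 274.96 = 18.42 m.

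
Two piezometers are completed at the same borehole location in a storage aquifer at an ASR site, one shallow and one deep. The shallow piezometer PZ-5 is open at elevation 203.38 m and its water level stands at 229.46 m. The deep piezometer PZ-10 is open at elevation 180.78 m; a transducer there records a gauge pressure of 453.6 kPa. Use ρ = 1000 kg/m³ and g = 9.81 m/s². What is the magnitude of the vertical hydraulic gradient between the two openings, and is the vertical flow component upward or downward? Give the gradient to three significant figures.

Total head at PZ-5: h = 229.46 m (water level in the standpipe).
Pressure head at PZ-10: ψ = P/(ρg) = 453.6×1000 / (1000 × 9.81) = 46.24 m.
Total head at PZ-10: h = z + ψ = 180.78 + 46.24 = 227.02 m.
Δh = h(PZ-5) − h(PZ-10) = 229.46 − 227.02 = 2.44 m.
Vertical separation Δz = 203.38 − 180.78 = 22.60 m.
|i_v| = |Δh| / Δz = 2.44 / 22.60 = 0.108.
Head is higher in the shallow piezometer, so vertical flow is downward (recharge condition).

|i_v| ≈ 0.108; vertical flow is downward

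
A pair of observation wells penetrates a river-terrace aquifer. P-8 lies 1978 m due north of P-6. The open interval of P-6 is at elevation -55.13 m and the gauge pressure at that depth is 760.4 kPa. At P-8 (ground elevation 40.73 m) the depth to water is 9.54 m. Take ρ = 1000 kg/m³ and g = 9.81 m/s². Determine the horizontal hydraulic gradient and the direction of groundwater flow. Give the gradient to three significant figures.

i ≈ 0.00445; groundwater flows toward the south

Pressure head at P-6: ψ = P/(ρg) = 760.4×1000 / (1000 × 9.81) = 77.51 m.
Total head at P-6: h = z + ψ = -55.13 + 77.51 = 22.38 m.
Total head at P-8: h = 40.73 − 9.54 = 31.19 m.
Head difference: h(P-6) − h(P-8) = 22.38 − 31.19 = -8.81 m.
Hydraulic gradient: i = |Δh| / L = 8.81 / 1978 = 0.00445.
Flow is from higher to lower head: from P-8 toward P-6, i.e. toward the south.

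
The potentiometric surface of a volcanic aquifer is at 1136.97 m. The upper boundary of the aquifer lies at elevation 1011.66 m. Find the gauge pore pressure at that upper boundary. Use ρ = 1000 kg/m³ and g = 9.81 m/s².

P ≈ 1230 kPa

Pressure head at the aquifer top: ψ = h − z = 1136.97 − 1011.66 = 125.31 m.
P = ρgψ = 1000 × 9.81 × 125.31 = 1229291 Pa ≈ 1230 kPa.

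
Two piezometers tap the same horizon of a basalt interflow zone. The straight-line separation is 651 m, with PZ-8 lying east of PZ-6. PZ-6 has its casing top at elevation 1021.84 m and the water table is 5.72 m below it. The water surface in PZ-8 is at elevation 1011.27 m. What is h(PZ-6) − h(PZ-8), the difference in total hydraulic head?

Δh ≈ 4.85 m

Total head at PZ-6: h = 1021.84 − 5.72 = 1016.12 m.
Total head at PZ-8: h = 1011.27 m (water level in the piezometer is the total head).
Head difference: h(PZ-6) − h(PZ-8) = 1016.12 − 1011.27 = 4.85 m.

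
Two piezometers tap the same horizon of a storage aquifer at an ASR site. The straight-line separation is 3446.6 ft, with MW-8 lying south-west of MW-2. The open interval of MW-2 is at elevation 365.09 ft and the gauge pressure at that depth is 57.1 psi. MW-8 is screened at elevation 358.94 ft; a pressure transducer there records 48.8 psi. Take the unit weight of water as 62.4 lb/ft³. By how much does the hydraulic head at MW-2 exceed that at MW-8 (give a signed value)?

Pressure head at MW-2: ψ = 144·P/γ = 144 × 57.1 / 62.4 = 131.77 ft.
Total head at MW-2: h = z + ψ = 365.09 + 131.77 = 496.86 ft.
Pressure head at MW-8: ψ = 144·P/γ = 144 × 48.8 / 62.4 = 112.62 ft.
Total head at MW-8: h = z + ψ = 358.94 + 112.62 = 471.56 ft.
Head difference: h(MW-2) − h(MW-8) = 496.86 − 471.56 = 25.30 ft.

Δh ≈ 25.30 ft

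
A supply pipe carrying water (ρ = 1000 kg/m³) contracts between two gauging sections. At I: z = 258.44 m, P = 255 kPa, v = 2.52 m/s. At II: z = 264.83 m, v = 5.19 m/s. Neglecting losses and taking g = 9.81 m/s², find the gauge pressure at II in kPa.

P₂ ≈ 182 kPa

Pressure head at I: ψ₁ = P₁/(ρg) = 255×1000 / (1000 × 9.81) = 25.99 m.
Velocity heads: v₁²/2g = 2.52²/19.62 = 0.324 m; v₂²/2g = 5.19²/19.62 = 1.373 m.
Total head H = z₁ + ψ₁ + v₁²/2g = 258.44 + 25.99 + 0.324 = 284.75 m.
ψ₂ = H − z₂ − v₂²/2g = 284.75 − 264.83 − 1.373 = 18.55 m.
P₂ = ρgψ₂ = 1000 × 9.81 × 18.55 ≈ 182 kPa.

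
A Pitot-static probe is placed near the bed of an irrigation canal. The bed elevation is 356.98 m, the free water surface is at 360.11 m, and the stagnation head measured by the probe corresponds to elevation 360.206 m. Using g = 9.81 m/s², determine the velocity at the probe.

v ≈ 1.37 m/s

Near the bed, under hydrostatic conditions, the piezometric head (z + ψ) equals the free-surface elevation, 360.11 m.
Velocity head = total − piezometric = 360.206 − 360.11 = 0.096 m.
v = √(2g·h_v) = √(2 × 9.81 × 0.096) = 1.37 m/s.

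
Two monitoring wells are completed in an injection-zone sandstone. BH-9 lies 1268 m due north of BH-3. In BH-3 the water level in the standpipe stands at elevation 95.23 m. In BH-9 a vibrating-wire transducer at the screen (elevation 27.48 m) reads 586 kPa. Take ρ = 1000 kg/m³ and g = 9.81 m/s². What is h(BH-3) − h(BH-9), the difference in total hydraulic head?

Total head at BH-3: h = 95.23 m (water level in the piezometer is the total head).
Pressure head at BH-9: ψ = P/(ρg) = 586×1000 / (1000 × 9.81) = 59.73 m.
Total head at BH-9: h = z + ψ = 27.48 + 59.73 = 87.21 m.
Head difference: h(BH-3) − h(BH-9) = 95.23 − 87.21 = 8.02 m.

Δh ≈ 8.02 m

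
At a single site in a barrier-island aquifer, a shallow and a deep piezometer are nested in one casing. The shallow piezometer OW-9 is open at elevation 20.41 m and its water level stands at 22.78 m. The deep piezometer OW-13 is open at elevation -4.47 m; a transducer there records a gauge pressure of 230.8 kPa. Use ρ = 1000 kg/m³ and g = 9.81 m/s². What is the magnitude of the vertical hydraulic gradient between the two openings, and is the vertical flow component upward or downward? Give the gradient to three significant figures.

|i_v| ≈ 0.150; vertical flow is downward

Total head at OW-9: h = 22.78 m (water level in the standpipe).
Pressure head at OW-13: ψ = P/(ρg) = 230.8×1000 / (1000 × 9.81) = 23.53 m.
Total head at OW-13: h = z + ψ = -4.47 + 23.53 = 19.06 m.
Δh = h(OW-9) − h(OW-13) = 22.78 − 19.06 = 3.72 m.
Vertical separation Δz = 20.41 − (-4.47) = 24.88 m.
|i_v| = |Δh| / Δz = 3.72 / 24.88 = 0.150.
Head is higher in the shallow piezometer, so vertical flow is downward (recharge condition).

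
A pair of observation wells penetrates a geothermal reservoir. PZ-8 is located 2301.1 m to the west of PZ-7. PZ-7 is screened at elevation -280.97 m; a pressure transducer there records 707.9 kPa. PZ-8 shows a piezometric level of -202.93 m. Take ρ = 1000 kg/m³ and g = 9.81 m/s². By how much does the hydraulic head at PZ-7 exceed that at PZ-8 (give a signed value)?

Δh ≈ -5.88 m

Pressure head at PZ-7: ψ = P/(ρg) = 707.9×1000 / (1000 × 9.81) = 72.16 m.
Total head at PZ-7: h = z + ψ = -280.97 + 72.16 = -208.81 m.
Total head at PZ-8: h = -202.93 m (water level in the piezometer is the total head).
Head difference: h(PZ-7) − h(PZ-8) = -208.81 − (-202.93) = -5.88 m.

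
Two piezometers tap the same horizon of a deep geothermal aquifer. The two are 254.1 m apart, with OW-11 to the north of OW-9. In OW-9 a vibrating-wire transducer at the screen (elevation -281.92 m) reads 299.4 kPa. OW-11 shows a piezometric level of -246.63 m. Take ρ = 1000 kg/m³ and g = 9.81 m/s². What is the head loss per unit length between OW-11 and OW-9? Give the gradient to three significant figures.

Pressure head at OW-9: ψ = P/(ρg) = 299.4×1000 / (1000 × 9.81) = 30.52 m.
Total head at OW-9: h = z + ψ = -281.92 + 30.52 = -251.40 m.
Total head at OW-11: h = -246.63 m (water level in the piezometer is the total head).
Head difference: h(OW-9) − h(OW-11) = -251.40 − (-246.63) = -4.77 m.
Hydraulic gradient: i = |Δh| / L = 4.77 / 254.1 = 0.0188.

i ≈ 0.0188 m/m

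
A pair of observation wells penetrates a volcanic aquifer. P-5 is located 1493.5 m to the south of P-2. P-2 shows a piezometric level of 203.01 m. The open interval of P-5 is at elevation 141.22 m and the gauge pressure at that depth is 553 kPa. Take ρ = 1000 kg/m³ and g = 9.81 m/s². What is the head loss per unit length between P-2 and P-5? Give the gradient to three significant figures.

i ≈ 0.00363 m/m

Total head at P-2: h = 203.01 m (water level in the piezometer is the total head).
Pressure head at P-5: ψ = P/(ρg) = 553×1000 / (1000 × 9.81) = 56.37 m.
Total head at P-5: h = z + ψ = 141.22 + 56.37 = 197.59 m.
Head difference: h(P-2) − h(P-5) = 203.01 − 197.59 = 5.42 m.
Hydraulic gradient: i = |Δh| / L = 5.42 / 1493.5 = 0.00363.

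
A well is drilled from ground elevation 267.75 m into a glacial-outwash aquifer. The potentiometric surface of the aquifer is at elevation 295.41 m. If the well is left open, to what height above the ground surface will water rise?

≈ 27.66 m above ground

Water rises to the potentiometric surface, so the rise above ground = 295.41 − 267.75 = 27.66 m.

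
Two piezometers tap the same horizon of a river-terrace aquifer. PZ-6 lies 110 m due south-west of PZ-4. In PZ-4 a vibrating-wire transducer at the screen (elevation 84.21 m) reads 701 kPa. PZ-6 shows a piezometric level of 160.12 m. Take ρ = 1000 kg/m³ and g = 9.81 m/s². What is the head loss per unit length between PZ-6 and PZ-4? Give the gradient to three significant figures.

Pressure head at PZ-4: ψ = P/(ρg) = 701×1000 / (1000 × 9.81) = 71.46 m.
Total head at PZ-4: h = z + ψ = 84.21 + 71.46 = 155.67 m.
Total head at PZ-6: h = 160.12 m (water level in the piezometer is the total head).
Head difference: h(PZ-4) − h(PZ-6) = 155.67 − 160.12 = -4.45 m.
Hydraulic gradient: i = |Δh| / L = 4.45 / 110 = 0.0405.

i ≈ 0.0405 m/m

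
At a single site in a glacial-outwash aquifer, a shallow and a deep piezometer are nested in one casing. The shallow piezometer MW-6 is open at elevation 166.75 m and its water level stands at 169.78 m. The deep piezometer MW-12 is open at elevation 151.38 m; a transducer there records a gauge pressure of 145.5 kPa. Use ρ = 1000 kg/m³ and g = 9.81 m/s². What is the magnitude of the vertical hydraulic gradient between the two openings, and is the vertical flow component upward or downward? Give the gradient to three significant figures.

Total head at MW-6: h = 169.78 m (water level in the standpipe).
Pressure head at MW-12: ψ = P/(ρg) = 145.5×1000 / (1000 × 9.81) = 14.83 m.
Total head at MW-12: h = z + ψ = 151.38 + 14.83 = 166.21 m.
Δh = h(MW-6) − h(MW-12) = 169.78 − 166.21 = 3.57 m.
Vertical separation Δz = 166.75 − 151.38 = 15.37 m.
|i_v| = |Δh| / Δz = 3.57 / 15.37 = 0.232.
Head is higher in the shallow piezometer, so vertical flow is downward (recharge condition).

|i_v| ≈ 0.232; vertical flow is downward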